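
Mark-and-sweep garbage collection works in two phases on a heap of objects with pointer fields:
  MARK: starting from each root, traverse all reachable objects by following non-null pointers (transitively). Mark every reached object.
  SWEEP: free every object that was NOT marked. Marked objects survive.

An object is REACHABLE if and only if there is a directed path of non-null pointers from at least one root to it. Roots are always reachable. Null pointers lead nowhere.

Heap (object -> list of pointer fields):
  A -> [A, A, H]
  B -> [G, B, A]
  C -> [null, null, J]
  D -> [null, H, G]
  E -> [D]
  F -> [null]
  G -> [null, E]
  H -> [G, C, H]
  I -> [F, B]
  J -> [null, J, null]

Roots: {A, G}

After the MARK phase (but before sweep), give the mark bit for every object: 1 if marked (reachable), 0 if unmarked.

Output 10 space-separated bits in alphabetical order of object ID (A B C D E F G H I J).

Roots: A G
Mark A: refs=A A H, marked=A
Mark G: refs=null E, marked=A G
Mark H: refs=G C H, marked=A G H
Mark E: refs=D, marked=A E G H
Mark C: refs=null null J, marked=A C E G H
Mark D: refs=null H G, marked=A C D E G H
Mark J: refs=null J null, marked=A C D E G H J
Unmarked (collected): B F I

Answer: 1 0 1 1 1 0 1 1 0 1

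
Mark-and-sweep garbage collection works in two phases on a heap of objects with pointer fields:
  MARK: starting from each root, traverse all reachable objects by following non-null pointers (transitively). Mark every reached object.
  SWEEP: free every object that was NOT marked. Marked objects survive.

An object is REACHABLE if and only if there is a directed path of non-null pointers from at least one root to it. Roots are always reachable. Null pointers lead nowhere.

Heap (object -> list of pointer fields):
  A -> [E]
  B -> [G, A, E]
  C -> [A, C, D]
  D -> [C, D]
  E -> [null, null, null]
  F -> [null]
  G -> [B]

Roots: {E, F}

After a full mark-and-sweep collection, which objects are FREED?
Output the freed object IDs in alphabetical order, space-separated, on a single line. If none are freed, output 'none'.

Roots: E F
Mark E: refs=null null null, marked=E
Mark F: refs=null, marked=E F
Unmarked (collected): A B C D G

Answer: A B C D G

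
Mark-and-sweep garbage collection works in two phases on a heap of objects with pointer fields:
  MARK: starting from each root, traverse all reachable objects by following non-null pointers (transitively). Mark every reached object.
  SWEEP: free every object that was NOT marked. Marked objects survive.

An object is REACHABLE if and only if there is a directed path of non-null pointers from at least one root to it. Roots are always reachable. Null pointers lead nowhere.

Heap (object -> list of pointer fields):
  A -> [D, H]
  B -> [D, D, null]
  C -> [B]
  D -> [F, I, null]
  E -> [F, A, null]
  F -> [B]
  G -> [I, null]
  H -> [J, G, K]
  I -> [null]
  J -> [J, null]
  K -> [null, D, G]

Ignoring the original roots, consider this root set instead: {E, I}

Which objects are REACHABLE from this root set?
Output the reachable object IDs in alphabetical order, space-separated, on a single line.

Answer: A B D E F G H I J K

Derivation:
Roots: E I
Mark E: refs=F A null, marked=E
Mark I: refs=null, marked=E I
Mark F: refs=B, marked=E F I
Mark A: refs=D H, marked=A E F I
Mark B: refs=D D null, marked=A B E F I
Mark D: refs=F I null, marked=A B D E F I
Mark H: refs=J G K, marked=A B D E F H I
Mark J: refs=J null, marked=A B D E F H I J
Mark G: refs=I null, marked=A B D E F G H I J
Mark K: refs=null D G, marked=A B D E F G H I J K
Unmarked (collected): C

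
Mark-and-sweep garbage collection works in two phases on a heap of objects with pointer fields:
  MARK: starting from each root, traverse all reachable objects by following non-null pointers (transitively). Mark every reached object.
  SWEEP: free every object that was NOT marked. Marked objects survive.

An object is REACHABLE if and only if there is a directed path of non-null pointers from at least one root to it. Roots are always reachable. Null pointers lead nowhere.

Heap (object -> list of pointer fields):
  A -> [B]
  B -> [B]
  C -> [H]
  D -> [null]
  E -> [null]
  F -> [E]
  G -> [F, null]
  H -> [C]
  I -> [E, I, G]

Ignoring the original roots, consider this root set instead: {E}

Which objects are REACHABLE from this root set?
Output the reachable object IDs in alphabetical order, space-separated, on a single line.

Answer: E

Derivation:
Roots: E
Mark E: refs=null, marked=E
Unmarked (collected): A B C D F G H I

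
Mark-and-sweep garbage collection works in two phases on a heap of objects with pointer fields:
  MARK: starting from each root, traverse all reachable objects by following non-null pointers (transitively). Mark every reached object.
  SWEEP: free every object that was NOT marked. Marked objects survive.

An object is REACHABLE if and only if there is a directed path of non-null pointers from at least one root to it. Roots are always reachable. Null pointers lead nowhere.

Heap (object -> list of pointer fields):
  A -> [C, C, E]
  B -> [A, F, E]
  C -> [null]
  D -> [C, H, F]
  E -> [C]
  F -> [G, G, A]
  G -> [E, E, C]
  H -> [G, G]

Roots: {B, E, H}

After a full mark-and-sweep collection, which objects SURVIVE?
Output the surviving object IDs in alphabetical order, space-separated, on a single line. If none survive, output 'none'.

Answer: A B C E F G H

Derivation:
Roots: B E H
Mark B: refs=A F E, marked=B
Mark E: refs=C, marked=B E
Mark H: refs=G G, marked=B E H
Mark A: refs=C C E, marked=A B E H
Mark F: refs=G G A, marked=A B E F H
Mark C: refs=null, marked=A B C E F H
Mark G: refs=E E C, marked=A B C E F G H
Unmarked (collected): D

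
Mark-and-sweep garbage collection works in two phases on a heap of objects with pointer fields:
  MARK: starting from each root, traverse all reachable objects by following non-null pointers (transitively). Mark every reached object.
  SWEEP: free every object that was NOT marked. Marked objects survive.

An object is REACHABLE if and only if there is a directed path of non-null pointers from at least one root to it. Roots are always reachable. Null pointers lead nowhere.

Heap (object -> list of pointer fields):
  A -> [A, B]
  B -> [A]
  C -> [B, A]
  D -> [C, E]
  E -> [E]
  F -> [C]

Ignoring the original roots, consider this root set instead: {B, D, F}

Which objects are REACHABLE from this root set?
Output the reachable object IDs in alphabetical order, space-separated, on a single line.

Roots: B D F
Mark B: refs=A, marked=B
Mark D: refs=C E, marked=B D
Mark F: refs=C, marked=B D F
Mark A: refs=A B, marked=A B D F
Mark C: refs=B A, marked=A B C D F
Mark E: refs=E, marked=A B C D E F
Unmarked (collected): (none)

Answer: A B C D E F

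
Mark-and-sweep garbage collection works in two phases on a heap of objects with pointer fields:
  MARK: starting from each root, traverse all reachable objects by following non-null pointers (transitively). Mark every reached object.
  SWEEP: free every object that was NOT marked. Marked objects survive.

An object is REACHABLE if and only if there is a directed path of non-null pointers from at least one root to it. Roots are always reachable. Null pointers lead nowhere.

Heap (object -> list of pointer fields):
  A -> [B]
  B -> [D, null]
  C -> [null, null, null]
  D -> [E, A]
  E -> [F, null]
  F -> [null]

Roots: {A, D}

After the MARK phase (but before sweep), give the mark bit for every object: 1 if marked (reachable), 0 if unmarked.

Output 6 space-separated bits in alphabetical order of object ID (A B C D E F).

Roots: A D
Mark A: refs=B, marked=A
Mark D: refs=E A, marked=A D
Mark B: refs=D null, marked=A B D
Mark E: refs=F null, marked=A B D E
Mark F: refs=null, marked=A B D E F
Unmarked (collected): C

Answer: 1 1 0 1 1 1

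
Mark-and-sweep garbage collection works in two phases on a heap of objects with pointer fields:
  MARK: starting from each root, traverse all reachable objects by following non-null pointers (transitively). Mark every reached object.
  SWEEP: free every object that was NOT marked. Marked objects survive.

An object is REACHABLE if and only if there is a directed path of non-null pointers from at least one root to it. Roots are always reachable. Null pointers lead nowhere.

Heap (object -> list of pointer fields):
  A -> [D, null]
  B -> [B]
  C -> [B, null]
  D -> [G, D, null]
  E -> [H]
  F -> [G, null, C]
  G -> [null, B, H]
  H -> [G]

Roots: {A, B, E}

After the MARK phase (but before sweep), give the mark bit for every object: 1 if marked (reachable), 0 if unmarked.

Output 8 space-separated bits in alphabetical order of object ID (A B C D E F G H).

Roots: A B E
Mark A: refs=D null, marked=A
Mark B: refs=B, marked=A B
Mark E: refs=H, marked=A B E
Mark D: refs=G D null, marked=A B D E
Mark H: refs=G, marked=A B D E H
Mark G: refs=null B H, marked=A B D E G H
Unmarked (collected): C F

Answer: 1 1 0 1 1 0 1 1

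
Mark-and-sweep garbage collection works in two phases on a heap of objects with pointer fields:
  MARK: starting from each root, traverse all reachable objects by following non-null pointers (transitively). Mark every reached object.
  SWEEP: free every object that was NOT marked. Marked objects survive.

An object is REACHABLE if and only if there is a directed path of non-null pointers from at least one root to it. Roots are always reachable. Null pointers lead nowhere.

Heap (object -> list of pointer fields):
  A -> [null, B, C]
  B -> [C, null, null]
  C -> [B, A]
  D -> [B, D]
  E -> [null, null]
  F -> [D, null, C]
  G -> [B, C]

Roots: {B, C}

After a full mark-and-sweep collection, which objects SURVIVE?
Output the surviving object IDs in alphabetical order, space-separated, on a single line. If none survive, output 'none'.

Answer: A B C

Derivation:
Roots: B C
Mark B: refs=C null null, marked=B
Mark C: refs=B A, marked=B C
Mark A: refs=null B C, marked=A B C
Unmarked (collected): D E F G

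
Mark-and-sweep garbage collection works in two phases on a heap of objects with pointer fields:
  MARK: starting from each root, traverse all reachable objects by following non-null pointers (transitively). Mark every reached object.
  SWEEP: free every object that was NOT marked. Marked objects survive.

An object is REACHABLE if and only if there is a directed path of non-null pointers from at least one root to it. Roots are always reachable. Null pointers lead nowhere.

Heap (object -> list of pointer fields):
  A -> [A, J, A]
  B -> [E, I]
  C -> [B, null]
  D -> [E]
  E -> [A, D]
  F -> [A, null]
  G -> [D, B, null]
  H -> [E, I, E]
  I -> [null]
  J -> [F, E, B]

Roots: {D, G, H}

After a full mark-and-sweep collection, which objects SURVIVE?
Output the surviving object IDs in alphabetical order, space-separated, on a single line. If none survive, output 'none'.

Roots: D G H
Mark D: refs=E, marked=D
Mark G: refs=D B null, marked=D G
Mark H: refs=E I E, marked=D G H
Mark E: refs=A D, marked=D E G H
Mark B: refs=E I, marked=B D E G H
Mark I: refs=null, marked=B D E G H I
Mark A: refs=A J A, marked=A B D E G H I
Mark J: refs=F E B, marked=A B D E G H I J
Mark F: refs=A null, marked=A B D E F G H I J
Unmarked (collected): C

Answer: A B D E F G H I J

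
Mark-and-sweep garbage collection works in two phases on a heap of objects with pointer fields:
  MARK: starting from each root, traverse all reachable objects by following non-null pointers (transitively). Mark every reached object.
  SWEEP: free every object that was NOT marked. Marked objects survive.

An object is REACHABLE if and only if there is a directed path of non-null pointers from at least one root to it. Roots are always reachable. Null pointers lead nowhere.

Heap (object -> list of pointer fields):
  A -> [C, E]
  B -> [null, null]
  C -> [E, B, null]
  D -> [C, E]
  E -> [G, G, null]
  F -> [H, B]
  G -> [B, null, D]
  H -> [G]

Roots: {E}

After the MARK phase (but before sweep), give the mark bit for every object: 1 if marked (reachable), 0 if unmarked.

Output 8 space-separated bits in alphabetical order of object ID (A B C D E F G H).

Roots: E
Mark E: refs=G G null, marked=E
Mark G: refs=B null D, marked=E G
Mark B: refs=null null, marked=B E G
Mark D: refs=C E, marked=B D E G
Mark C: refs=E B null, marked=B C D E G
Unmarked (collected): A F H

Answer: 0 1 1 1 1 0 1 0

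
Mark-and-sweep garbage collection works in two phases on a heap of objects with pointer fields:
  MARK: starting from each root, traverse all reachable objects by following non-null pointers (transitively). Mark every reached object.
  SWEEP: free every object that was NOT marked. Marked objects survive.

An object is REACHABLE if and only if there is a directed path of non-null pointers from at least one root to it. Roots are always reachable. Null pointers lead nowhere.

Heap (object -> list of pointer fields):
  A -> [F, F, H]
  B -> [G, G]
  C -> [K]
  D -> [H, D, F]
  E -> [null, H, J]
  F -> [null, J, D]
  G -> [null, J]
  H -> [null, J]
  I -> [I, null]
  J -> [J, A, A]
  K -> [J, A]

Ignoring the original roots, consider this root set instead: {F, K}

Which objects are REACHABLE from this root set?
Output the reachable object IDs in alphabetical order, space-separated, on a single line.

Answer: A D F H J K

Derivation:
Roots: F K
Mark F: refs=null J D, marked=F
Mark K: refs=J A, marked=F K
Mark J: refs=J A A, marked=F J K
Mark D: refs=H D F, marked=D F J K
Mark A: refs=F F H, marked=A D F J K
Mark H: refs=null J, marked=A D F H J K
Unmarked (collected): B C E G I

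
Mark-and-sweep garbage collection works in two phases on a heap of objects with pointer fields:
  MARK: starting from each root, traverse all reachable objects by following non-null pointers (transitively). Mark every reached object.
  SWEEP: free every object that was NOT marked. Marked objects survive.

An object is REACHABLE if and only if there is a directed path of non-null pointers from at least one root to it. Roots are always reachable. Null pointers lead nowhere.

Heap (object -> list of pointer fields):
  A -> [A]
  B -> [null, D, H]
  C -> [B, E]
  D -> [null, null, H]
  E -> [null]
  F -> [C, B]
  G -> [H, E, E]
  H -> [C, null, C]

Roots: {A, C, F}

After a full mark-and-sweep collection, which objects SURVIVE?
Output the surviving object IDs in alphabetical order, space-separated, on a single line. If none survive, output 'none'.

Answer: A B C D E F H

Derivation:
Roots: A C F
Mark A: refs=A, marked=A
Mark C: refs=B E, marked=A C
Mark F: refs=C B, marked=A C F
Mark B: refs=null D H, marked=A B C F
Mark E: refs=null, marked=A B C E F
Mark D: refs=null null H, marked=A B C D E F
Mark H: refs=C null C, marked=A B C D E F H
Unmarked (collected): G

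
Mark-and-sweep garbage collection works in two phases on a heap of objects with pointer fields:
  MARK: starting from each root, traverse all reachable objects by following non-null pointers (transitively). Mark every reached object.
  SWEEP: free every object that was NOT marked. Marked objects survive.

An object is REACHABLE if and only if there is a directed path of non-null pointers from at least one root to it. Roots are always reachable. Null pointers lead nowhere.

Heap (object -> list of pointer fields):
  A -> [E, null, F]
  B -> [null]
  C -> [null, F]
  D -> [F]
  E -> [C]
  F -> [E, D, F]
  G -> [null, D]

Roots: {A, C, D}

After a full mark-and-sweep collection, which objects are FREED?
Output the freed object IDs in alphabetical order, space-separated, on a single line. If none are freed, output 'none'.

Roots: A C D
Mark A: refs=E null F, marked=A
Mark C: refs=null F, marked=A C
Mark D: refs=F, marked=A C D
Mark E: refs=C, marked=A C D E
Mark F: refs=E D F, marked=A C D E F
Unmarked (collected): B G

Answer: B G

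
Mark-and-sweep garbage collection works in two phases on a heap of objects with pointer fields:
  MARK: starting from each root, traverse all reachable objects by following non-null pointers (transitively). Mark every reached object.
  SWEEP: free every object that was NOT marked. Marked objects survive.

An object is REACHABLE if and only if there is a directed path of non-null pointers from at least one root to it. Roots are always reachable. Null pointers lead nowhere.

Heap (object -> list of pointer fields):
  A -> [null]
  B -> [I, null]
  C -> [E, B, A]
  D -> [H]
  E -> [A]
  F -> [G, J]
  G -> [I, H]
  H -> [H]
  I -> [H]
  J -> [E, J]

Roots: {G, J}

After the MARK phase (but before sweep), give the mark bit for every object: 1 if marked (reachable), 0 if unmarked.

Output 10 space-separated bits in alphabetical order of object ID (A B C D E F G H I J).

Answer: 1 0 0 0 1 0 1 1 1 1

Derivation:
Roots: G J
Mark G: refs=I H, marked=G
Mark J: refs=E J, marked=G J
Mark I: refs=H, marked=G I J
Mark H: refs=H, marked=G H I J
Mark E: refs=A, marked=E G H I J
Mark A: refs=null, marked=A E G H I J
Unmarked (collected): B C D F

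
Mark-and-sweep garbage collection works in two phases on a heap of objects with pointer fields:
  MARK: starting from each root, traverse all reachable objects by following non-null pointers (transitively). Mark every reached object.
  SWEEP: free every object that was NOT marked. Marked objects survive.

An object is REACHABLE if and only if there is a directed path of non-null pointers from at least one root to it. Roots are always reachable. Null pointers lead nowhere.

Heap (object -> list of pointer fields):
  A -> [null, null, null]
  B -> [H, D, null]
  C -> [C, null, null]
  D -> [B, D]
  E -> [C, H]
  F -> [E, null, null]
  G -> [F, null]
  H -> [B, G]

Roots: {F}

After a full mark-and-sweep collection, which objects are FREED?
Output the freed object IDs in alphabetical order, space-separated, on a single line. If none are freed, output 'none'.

Answer: A

Derivation:
Roots: F
Mark F: refs=E null null, marked=F
Mark E: refs=C H, marked=E F
Mark C: refs=C null null, marked=C E F
Mark H: refs=B G, marked=C E F H
Mark B: refs=H D null, marked=B C E F H
Mark G: refs=F null, marked=B C E F G H
Mark D: refs=B D, marked=B C D E F G H
Unmarked (collected): A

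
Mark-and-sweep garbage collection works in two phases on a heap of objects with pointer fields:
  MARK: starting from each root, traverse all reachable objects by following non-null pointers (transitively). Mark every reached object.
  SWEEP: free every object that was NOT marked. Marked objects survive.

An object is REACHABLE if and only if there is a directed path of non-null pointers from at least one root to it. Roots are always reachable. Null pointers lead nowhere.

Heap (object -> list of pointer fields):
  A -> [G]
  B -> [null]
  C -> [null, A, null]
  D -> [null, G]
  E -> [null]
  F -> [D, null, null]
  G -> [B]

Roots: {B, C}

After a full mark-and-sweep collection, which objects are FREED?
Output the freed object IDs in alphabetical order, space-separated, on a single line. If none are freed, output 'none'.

Answer: D E F

Derivation:
Roots: B C
Mark B: refs=null, marked=B
Mark C: refs=null A null, marked=B C
Mark A: refs=G, marked=A B C
Mark G: refs=B, marked=A B C G
Unmarked (collected): D E F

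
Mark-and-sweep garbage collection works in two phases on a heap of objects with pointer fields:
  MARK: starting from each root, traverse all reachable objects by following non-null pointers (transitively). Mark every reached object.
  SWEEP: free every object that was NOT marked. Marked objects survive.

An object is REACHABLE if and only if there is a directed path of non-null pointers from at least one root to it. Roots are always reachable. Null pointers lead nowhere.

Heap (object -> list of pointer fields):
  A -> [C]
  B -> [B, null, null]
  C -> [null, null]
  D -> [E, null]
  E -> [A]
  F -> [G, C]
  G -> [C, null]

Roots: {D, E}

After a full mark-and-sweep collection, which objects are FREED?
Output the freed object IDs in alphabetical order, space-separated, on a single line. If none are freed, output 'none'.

Roots: D E
Mark D: refs=E null, marked=D
Mark E: refs=A, marked=D E
Mark A: refs=C, marked=A D E
Mark C: refs=null null, marked=A C D E
Unmarked (collected): B F G

Answer: B F G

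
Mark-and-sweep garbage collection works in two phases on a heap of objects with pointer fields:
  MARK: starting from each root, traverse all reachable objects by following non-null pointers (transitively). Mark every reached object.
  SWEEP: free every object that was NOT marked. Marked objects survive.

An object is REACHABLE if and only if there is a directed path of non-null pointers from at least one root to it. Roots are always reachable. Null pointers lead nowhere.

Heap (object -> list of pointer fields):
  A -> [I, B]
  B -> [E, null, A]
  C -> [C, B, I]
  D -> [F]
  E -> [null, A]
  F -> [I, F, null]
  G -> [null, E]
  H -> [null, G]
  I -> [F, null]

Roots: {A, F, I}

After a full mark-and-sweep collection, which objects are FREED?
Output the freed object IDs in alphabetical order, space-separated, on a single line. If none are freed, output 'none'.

Roots: A F I
Mark A: refs=I B, marked=A
Mark F: refs=I F null, marked=A F
Mark I: refs=F null, marked=A F I
Mark B: refs=E null A, marked=A B F I
Mark E: refs=null A, marked=A B E F I
Unmarked (collected): C D G H

Answer: C D G H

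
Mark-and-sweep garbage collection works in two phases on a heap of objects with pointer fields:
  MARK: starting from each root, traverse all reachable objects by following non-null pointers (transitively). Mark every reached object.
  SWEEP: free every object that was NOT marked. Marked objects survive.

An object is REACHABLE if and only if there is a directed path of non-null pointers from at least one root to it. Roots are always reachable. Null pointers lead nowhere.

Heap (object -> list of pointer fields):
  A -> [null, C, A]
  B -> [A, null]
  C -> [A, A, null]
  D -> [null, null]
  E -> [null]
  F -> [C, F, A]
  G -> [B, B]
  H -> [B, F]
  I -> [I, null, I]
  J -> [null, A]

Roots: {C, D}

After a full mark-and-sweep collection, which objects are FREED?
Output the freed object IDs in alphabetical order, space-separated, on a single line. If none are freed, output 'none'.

Answer: B E F G H I J

Derivation:
Roots: C D
Mark C: refs=A A null, marked=C
Mark D: refs=null null, marked=C D
Mark A: refs=null C A, marked=A C D
Unmarked (collected): B E F G H I J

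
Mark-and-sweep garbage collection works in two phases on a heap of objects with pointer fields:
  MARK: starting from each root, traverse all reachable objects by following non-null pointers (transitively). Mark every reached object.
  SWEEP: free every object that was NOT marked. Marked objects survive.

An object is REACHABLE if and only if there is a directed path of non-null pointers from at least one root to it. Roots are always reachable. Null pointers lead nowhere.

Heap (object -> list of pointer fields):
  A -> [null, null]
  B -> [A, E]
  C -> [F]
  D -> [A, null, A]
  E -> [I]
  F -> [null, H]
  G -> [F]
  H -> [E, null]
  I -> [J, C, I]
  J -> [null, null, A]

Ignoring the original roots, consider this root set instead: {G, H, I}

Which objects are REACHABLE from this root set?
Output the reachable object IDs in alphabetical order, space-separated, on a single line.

Roots: G H I
Mark G: refs=F, marked=G
Mark H: refs=E null, marked=G H
Mark I: refs=J C I, marked=G H I
Mark F: refs=null H, marked=F G H I
Mark E: refs=I, marked=E F G H I
Mark J: refs=null null A, marked=E F G H I J
Mark C: refs=F, marked=C E F G H I J
Mark A: refs=null null, marked=A C E F G H I J
Unmarked (collected): B D

Answer: A C E F G H I J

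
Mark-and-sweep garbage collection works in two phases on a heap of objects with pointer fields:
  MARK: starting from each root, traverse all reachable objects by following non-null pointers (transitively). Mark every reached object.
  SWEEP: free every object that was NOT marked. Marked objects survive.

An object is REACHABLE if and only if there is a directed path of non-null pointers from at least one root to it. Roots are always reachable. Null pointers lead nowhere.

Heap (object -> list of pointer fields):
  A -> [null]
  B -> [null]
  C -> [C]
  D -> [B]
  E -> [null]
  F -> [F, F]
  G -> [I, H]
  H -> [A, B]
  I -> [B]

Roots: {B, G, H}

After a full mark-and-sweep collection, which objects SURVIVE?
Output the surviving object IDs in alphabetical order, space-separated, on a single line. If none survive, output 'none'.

Answer: A B G H I

Derivation:
Roots: B G H
Mark B: refs=null, marked=B
Mark G: refs=I H, marked=B G
Mark H: refs=A B, marked=B G H
Mark I: refs=B, marked=B G H I
Mark A: refs=null, marked=A B G H I
Unmarked (collected): C D E F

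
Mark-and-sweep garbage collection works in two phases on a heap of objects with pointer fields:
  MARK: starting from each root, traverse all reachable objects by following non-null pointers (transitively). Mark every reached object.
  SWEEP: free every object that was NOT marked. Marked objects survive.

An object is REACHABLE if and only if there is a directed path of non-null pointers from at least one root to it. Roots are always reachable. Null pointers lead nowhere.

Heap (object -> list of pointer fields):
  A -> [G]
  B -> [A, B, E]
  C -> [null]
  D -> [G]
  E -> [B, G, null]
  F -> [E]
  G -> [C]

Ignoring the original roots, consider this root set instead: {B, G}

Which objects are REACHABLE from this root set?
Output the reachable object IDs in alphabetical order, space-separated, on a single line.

Roots: B G
Mark B: refs=A B E, marked=B
Mark G: refs=C, marked=B G
Mark A: refs=G, marked=A B G
Mark E: refs=B G null, marked=A B E G
Mark C: refs=null, marked=A B C E G
Unmarked (collected): D F

Answer: A B C E G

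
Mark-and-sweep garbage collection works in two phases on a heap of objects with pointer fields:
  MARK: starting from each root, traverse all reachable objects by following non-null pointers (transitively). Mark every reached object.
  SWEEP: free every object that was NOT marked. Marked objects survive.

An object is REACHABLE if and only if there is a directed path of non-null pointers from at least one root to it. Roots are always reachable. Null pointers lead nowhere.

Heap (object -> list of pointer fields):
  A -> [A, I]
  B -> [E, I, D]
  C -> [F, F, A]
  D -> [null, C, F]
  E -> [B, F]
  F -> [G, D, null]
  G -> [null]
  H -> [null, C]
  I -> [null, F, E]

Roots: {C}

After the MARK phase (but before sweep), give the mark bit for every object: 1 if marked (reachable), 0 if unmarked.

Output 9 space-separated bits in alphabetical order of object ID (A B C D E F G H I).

Roots: C
Mark C: refs=F F A, marked=C
Mark F: refs=G D null, marked=C F
Mark A: refs=A I, marked=A C F
Mark G: refs=null, marked=A C F G
Mark D: refs=null C F, marked=A C D F G
Mark I: refs=null F E, marked=A C D F G I
Mark E: refs=B F, marked=A C D E F G I
Mark B: refs=E I D, marked=A B C D E F G I
Unmarked (collected): H

Answer: 1 1 1 1 1 1 1 0 1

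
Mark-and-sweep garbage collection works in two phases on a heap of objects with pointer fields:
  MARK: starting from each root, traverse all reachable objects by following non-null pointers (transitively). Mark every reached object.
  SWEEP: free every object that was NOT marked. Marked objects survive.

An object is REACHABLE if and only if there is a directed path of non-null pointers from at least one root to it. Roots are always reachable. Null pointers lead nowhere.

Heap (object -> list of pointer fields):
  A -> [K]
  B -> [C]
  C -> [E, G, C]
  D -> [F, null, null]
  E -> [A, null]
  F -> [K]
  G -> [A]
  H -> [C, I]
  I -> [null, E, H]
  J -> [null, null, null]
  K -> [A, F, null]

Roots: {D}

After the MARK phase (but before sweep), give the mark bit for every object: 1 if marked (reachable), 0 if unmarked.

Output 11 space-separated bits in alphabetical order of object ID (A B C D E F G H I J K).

Roots: D
Mark D: refs=F null null, marked=D
Mark F: refs=K, marked=D F
Mark K: refs=A F null, marked=D F K
Mark A: refs=K, marked=A D F K
Unmarked (collected): B C E G H I J

Answer: 1 0 0 1 0 1 0 0 0 0 1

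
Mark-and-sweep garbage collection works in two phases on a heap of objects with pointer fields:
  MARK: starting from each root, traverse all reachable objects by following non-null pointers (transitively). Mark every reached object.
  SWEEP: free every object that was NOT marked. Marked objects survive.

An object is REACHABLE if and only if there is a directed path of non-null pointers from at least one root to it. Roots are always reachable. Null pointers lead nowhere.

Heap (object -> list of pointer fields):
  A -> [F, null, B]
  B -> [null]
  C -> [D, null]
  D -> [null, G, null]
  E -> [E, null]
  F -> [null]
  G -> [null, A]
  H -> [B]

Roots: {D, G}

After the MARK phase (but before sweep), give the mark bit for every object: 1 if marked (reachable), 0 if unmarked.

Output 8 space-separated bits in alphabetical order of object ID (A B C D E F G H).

Roots: D G
Mark D: refs=null G null, marked=D
Mark G: refs=null A, marked=D G
Mark A: refs=F null B, marked=A D G
Mark F: refs=null, marked=A D F G
Mark B: refs=null, marked=A B D F G
Unmarked (collected): C E H

Answer: 1 1 0 1 0 1 1 0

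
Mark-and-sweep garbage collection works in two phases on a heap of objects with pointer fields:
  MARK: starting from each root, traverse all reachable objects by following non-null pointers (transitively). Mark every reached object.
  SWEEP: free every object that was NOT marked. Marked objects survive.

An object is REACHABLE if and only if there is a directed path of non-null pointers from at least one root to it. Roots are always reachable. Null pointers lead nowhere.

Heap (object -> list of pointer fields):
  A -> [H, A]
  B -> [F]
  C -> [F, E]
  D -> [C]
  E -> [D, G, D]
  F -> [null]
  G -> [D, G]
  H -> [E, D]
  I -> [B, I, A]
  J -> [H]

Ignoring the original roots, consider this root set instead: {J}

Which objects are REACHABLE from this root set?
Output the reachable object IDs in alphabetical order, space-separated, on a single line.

Answer: C D E F G H J

Derivation:
Roots: J
Mark J: refs=H, marked=J
Mark H: refs=E D, marked=H J
Mark E: refs=D G D, marked=E H J
Mark D: refs=C, marked=D E H J
Mark G: refs=D G, marked=D E G H J
Mark C: refs=F E, marked=C D E G H J
Mark F: refs=null, marked=C D E F G H J
Unmarked (collected): A B I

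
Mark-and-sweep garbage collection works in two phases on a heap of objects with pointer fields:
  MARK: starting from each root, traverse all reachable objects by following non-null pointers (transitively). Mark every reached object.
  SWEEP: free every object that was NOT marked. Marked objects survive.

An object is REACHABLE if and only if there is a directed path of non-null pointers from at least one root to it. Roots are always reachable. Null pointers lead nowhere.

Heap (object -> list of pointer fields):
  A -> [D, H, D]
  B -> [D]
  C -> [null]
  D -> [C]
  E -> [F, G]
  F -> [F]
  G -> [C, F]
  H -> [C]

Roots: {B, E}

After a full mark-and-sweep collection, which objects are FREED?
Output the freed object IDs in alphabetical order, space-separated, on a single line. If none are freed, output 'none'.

Roots: B E
Mark B: refs=D, marked=B
Mark E: refs=F G, marked=B E
Mark D: refs=C, marked=B D E
Mark F: refs=F, marked=B D E F
Mark G: refs=C F, marked=B D E F G
Mark C: refs=null, marked=B C D E F G
Unmarked (collected): A H

Answer: A H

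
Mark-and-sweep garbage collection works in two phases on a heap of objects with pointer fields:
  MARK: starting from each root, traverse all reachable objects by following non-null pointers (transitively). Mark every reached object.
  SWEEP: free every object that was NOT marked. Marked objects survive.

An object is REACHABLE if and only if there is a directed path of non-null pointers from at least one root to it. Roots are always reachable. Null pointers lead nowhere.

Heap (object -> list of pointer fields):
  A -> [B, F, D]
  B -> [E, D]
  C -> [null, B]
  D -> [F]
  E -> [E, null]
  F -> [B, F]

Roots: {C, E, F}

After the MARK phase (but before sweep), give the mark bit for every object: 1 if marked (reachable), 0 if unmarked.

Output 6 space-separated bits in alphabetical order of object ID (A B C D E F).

Roots: C E F
Mark C: refs=null B, marked=C
Mark E: refs=E null, marked=C E
Mark F: refs=B F, marked=C E F
Mark B: refs=E D, marked=B C E F
Mark D: refs=F, marked=B C D E F
Unmarked (collected): A

Answer: 0 1 1 1 1 1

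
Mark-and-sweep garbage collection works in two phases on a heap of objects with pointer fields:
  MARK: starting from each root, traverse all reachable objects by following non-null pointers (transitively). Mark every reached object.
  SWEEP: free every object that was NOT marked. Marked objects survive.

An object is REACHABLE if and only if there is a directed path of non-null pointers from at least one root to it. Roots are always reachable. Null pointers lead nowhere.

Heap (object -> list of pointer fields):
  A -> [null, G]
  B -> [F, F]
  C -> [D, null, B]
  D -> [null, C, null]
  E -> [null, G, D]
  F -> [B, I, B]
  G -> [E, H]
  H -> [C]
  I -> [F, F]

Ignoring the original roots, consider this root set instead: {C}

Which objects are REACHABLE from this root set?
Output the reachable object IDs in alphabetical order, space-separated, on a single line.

Answer: B C D F I

Derivation:
Roots: C
Mark C: refs=D null B, marked=C
Mark D: refs=null C null, marked=C D
Mark B: refs=F F, marked=B C D
Mark F: refs=B I B, marked=B C D F
Mark I: refs=F F, marked=B C D F I
Unmarked (collected): A E G H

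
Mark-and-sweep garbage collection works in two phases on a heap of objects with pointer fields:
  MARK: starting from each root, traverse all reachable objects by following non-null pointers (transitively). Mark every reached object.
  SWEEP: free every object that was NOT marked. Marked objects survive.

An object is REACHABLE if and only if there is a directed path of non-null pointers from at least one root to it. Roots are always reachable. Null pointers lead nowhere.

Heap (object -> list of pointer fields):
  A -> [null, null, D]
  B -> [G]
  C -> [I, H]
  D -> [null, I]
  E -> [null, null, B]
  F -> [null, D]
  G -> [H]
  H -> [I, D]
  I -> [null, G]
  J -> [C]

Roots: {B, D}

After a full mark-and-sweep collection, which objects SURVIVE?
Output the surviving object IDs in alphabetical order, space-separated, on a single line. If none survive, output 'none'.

Answer: B D G H I

Derivation:
Roots: B D
Mark B: refs=G, marked=B
Mark D: refs=null I, marked=B D
Mark G: refs=H, marked=B D G
Mark I: refs=null G, marked=B D G I
Mark H: refs=I D, marked=B D G H I
Unmarked (collected): A C E F J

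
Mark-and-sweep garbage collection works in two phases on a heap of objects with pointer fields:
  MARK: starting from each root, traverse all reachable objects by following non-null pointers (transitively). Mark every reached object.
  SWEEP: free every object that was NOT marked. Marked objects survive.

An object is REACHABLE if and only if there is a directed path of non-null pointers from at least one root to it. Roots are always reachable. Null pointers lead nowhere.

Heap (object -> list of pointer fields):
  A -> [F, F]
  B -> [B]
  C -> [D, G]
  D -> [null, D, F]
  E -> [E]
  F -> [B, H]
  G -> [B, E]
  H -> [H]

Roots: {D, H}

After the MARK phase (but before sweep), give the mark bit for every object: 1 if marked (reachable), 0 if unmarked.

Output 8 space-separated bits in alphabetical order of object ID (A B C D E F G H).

Roots: D H
Mark D: refs=null D F, marked=D
Mark H: refs=H, marked=D H
Mark F: refs=B H, marked=D F H
Mark B: refs=B, marked=B D F H
Unmarked (collected): A C E G

Answer: 0 1 0 1 0 1 0 1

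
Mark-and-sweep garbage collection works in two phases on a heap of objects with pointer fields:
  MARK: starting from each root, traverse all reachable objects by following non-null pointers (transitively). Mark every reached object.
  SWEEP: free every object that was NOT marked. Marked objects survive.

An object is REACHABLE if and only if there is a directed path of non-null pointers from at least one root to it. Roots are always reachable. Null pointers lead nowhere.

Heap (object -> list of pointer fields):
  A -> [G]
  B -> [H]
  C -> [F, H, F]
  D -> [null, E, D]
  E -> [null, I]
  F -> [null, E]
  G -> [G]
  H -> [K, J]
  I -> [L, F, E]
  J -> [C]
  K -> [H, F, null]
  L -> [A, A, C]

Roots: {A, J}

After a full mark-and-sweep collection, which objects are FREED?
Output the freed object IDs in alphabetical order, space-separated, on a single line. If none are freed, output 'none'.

Roots: A J
Mark A: refs=G, marked=A
Mark J: refs=C, marked=A J
Mark G: refs=G, marked=A G J
Mark C: refs=F H F, marked=A C G J
Mark F: refs=null E, marked=A C F G J
Mark H: refs=K J, marked=A C F G H J
Mark E: refs=null I, marked=A C E F G H J
Mark K: refs=H F null, marked=A C E F G H J K
Mark I: refs=L F E, marked=A C E F G H I J K
Mark L: refs=A A C, marked=A C E F G H I J K L
Unmarked (collected): B D

Answer: B D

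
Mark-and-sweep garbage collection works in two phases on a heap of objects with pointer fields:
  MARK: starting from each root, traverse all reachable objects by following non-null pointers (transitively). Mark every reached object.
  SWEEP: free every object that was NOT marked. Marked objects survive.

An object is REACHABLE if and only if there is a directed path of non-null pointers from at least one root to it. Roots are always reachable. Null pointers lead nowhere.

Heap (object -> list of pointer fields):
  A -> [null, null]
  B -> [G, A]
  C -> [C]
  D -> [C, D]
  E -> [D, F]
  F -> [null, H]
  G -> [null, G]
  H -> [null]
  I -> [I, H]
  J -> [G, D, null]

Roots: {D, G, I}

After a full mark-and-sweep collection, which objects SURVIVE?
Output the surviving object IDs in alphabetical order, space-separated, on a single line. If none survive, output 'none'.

Answer: C D G H I

Derivation:
Roots: D G I
Mark D: refs=C D, marked=D
Mark G: refs=null G, marked=D G
Mark I: refs=I H, marked=D G I
Mark C: refs=C, marked=C D G I
Mark H: refs=null, marked=C D G H I
Unmarked (collected): A B E F J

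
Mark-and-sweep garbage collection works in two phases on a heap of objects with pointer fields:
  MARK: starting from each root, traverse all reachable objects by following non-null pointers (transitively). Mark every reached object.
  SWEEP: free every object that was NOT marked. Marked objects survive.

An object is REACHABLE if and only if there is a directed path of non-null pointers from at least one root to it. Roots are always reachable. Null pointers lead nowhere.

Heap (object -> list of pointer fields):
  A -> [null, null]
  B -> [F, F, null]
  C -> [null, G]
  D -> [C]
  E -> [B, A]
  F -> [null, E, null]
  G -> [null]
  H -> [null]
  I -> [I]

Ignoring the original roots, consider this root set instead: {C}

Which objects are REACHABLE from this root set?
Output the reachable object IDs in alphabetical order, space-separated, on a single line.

Roots: C
Mark C: refs=null G, marked=C
Mark G: refs=null, marked=C G
Unmarked (collected): A B D E F H I

Answer: C G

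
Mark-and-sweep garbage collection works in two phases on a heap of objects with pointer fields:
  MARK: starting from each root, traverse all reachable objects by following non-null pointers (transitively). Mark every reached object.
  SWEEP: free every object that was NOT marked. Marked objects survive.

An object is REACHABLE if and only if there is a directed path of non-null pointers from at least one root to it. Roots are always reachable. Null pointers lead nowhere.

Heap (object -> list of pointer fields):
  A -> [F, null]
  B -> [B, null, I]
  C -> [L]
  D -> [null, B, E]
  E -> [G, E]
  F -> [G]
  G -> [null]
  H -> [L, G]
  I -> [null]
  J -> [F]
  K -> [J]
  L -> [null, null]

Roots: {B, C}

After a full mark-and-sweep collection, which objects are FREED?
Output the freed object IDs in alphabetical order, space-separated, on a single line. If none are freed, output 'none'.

Roots: B C
Mark B: refs=B null I, marked=B
Mark C: refs=L, marked=B C
Mark I: refs=null, marked=B C I
Mark L: refs=null null, marked=B C I L
Unmarked (collected): A D E F G H J K

Answer: A D E F G H J K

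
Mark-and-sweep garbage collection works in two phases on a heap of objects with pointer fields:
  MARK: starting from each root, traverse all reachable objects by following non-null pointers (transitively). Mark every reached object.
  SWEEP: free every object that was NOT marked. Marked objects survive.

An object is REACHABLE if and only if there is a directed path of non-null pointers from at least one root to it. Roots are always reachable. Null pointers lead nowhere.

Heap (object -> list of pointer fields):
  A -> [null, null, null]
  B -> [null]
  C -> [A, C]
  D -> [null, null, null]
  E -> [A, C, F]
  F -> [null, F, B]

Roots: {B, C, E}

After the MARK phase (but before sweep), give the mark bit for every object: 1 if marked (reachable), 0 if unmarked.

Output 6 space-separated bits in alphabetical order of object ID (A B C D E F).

Roots: B C E
Mark B: refs=null, marked=B
Mark C: refs=A C, marked=B C
Mark E: refs=A C F, marked=B C E
Mark A: refs=null null null, marked=A B C E
Mark F: refs=null F B, marked=A B C E F
Unmarked (collected): D

Answer: 1 1 1 0 1 1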